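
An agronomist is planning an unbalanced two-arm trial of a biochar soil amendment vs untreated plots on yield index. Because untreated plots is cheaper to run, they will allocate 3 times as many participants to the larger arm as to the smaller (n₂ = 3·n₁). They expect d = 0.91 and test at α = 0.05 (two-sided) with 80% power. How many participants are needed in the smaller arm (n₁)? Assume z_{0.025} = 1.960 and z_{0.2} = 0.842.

With allocation ratio k = n₂/n₁ = 3, Var(x̄₁−x̄₂) = σ²(1/n₁ + 1/(k·n₁)) = σ²·(k+1)/(k·n₁).
So n₁ = (1 + 1/k)·((z_{α/2} + z_β)/d)² = 1.333 × (2.802/0.91)².
n₁ = 1.333 × 9.48 = 12.6.
Round up: n₁ = 13, giving n₂ = 3 × 13 = 39.

n₁ = 13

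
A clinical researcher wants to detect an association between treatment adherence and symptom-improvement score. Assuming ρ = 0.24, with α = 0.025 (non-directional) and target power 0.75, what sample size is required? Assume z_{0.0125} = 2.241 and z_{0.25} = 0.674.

n = 145

Fisher's z: C = ½·ln((1+r)/(1−r)) = ½·ln(1.6316) = 0.2448.
n = ((z_{α/2} + z_β)/C)² + 3.
(2.241 + 0.674) / 0.2448 = 2.915 / 0.2448 = 11.908.
n = 11.908² + 3 = 141.79 + 3 = 144.8.
Round up.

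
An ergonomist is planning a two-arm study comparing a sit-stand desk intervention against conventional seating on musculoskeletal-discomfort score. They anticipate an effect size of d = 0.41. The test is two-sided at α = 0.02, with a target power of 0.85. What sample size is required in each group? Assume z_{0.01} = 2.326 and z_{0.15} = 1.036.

n = 135 per group

For two independent groups with equal n: n = 2·((z_{α/2} + z_β) / d)².
z_{α/2} + z_β = 2.326 + 1.036 = 3.362.
n = 2 × (3.362 / 0.41)² = 2 × 8.200² = 2 × 67.24 = 134.5.
Round up to the next whole participant.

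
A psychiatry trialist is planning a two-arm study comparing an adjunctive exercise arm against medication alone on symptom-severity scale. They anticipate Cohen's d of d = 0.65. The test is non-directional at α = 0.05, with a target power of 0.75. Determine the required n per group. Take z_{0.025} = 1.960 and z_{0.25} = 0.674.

n = 33 per group

For two independent groups with equal n: n = 2·((z_{α/2} + z_β) / d)².
z_{α/2} + z_β = 1.960 + 0.674 = 2.634.
n = 2 × (2.634 / 0.65)² = 2 × 4.052² = 2 × 16.42 = 32.8.
Round up to the next whole participant.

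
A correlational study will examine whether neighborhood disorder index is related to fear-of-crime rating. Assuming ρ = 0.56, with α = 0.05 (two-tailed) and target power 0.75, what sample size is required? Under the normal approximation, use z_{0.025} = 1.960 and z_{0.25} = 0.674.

n = 21

Fisher's z: C = ½·ln((1+r)/(1−r)) = ½·ln(3.5455) = 0.6328.
n = ((z_{α/2} + z_β)/C)² + 3.
(1.960 + 0.674) / 0.6328 = 2.634 / 0.6328 = 4.162.
n = 4.162² + 3 = 17.33 + 3 = 20.3.
Round up.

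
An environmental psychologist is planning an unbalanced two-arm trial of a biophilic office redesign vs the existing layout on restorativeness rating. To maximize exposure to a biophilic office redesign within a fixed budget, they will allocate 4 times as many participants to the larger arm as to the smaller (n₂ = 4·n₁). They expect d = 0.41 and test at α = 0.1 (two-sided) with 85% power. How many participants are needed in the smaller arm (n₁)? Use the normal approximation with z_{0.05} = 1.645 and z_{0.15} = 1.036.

n₁ = 54

With allocation ratio k = n₂/n₁ = 4, Var(x̄₁−x̄₂) = σ²(1/n₁ + 1/(k·n₁)) = σ²·(k+1)/(k·n₁).
So n₁ = (1 + 1/k)·((z_{α/2} + z_β)/d)² = 1.250 × (2.681/0.41)².
n₁ = 1.250 × 42.76 = 53.4.
Round up: n₁ = 54, giving n₂ = 4 × 54 = 216.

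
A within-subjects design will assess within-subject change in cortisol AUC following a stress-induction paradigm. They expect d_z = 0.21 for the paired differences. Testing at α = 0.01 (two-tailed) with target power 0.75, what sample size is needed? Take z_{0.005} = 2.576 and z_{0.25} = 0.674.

For a paired (one-sample on differences) test: n = ((z_{α/2} + z_β) / d)².
z_{α/2} + z_β = 2.576 + 0.674 = 3.250.
n = (3.250 / 0.21)² = 15.476² = 239.51.
Round up.

n = 240 pairs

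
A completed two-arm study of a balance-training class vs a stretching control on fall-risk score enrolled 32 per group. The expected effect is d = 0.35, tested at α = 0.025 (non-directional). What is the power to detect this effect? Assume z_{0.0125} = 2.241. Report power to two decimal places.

power ≈ 0.20

For two equal groups, power = Φ(d·√(n/2) − z_{α/2}).
d·√(n/2) = 0.35 × √(32/2) = 0.35 × 4.000 = 1.400.
z_β = 1.400 − 2.241 = -0.841.
Power = Φ(-0.841) = 0.200.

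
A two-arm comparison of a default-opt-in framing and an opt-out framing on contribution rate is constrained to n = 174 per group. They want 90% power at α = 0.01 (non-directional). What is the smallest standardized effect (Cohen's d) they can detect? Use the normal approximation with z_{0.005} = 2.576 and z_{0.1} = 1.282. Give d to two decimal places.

d_min ≈ 0.41

For two independent groups of n = 174 each: d_min = (z_{α/2} + z_β)·√(2/n).
z-sum = 2.576 + 1.282 = 3.858.
d_min = 3.858 × √(2/174) = 3.858 × 0.1072 = 0.414.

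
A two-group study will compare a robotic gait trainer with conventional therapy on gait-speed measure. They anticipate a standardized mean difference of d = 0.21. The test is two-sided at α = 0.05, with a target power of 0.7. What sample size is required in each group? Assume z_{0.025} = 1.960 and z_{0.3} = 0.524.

For two independent groups with equal n: n = 2·((z_{α/2} + z_β) / d)².
z_{α/2} + z_β = 1.960 + 0.524 = 2.484.
n = 2 × (2.484 / 0.21)² = 2 × 11.829² = 2 × 139.92 = 279.8.
Round up to the next whole participant.

n = 280 per group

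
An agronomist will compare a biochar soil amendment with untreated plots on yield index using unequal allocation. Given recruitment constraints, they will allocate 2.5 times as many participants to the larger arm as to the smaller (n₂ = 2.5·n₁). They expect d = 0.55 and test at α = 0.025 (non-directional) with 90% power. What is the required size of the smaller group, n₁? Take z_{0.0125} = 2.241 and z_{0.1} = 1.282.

With allocation ratio k = n₂/n₁ = 2.5, Var(x̄₁−x̄₂) = σ²(1/n₁ + 1/(k·n₁)) = σ²·(k+1)/(k·n₁).
So n₁ = (1 + 1/k)·((z_{α/2} + z_β)/d)² = 1.400 × (3.523/0.55)².
n₁ = 1.400 × 41.03 = 57.4.
Round up: n₁ = 58, giving n₂ = 2.5 × 58 = 145.

n₁ = 58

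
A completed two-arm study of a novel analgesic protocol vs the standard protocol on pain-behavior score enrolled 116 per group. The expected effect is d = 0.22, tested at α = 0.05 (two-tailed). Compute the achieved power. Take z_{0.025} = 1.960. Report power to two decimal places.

power ≈ 0.39

For two equal groups, power = Φ(d·√(n/2) − z_{α/2}).
d·√(n/2) = 0.22 × √(116/2) = 0.22 × 7.616 = 1.675.
z_β = 1.675 − 1.960 = -0.285.
Power = Φ(-0.285) = 0.388.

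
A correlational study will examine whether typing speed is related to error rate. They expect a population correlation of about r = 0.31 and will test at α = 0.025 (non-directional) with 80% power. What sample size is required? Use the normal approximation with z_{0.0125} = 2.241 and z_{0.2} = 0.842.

Fisher's z: C = ½·ln((1+r)/(1−r)) = ½·ln(1.8986) = 0.3205.
n = ((z_{α/2} + z_β)/C)² + 3.
(2.241 + 0.842) / 0.3205 = 3.083 / 0.3205 = 9.619.
n = 9.619² + 3 = 92.53 + 3 = 95.5.
Round up.

n = 96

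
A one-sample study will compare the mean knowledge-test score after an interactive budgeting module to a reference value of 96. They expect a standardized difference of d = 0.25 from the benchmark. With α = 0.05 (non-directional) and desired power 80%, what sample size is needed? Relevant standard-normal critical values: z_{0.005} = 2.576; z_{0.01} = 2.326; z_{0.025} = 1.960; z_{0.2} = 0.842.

n = 126

For a one-sample test: n = ((z_{α/2} + z_β) / d)².
z_{α/2} + z_β = 1.960 + 0.842 = 2.802.
n = (2.802 / 0.25)² = 11.208² = 125.62.
Round up.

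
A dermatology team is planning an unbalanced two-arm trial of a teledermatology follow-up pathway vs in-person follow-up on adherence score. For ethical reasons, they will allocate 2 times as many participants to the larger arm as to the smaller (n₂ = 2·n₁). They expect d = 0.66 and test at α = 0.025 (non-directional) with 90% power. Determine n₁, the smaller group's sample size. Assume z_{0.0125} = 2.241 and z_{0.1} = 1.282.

With allocation ratio k = n₂/n₁ = 2, Var(x̄₁−x̄₂) = σ²(1/n₁ + 1/(k·n₁)) = σ²·(k+1)/(k·n₁).
So n₁ = (1 + 1/k)·((z_{α/2} + z_β)/d)² = 1.500 × (3.523/0.66)².
n₁ = 1.500 × 28.49 = 42.7.
Round up: n₁ = 43, giving n₂ = 2 × 43 = 86.

n₁ = 43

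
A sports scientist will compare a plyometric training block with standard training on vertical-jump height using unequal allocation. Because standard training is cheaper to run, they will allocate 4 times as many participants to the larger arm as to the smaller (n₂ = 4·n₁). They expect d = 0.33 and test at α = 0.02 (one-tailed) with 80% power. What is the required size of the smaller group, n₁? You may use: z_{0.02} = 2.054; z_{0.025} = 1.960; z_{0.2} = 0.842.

n₁ = 97

With allocation ratio k = n₂/n₁ = 4, Var(x̄₁−x̄₂) = σ²(1/n₁ + 1/(k·n₁)) = σ²·(k+1)/(k·n₁).
So n₁ = (1 + 1/k)·((z_{α} + z_β)/d)² = 1.250 × (2.896/0.33)².
n₁ = 1.250 × 77.01 = 96.3.
Round up: n₁ = 97, giving n₂ = 4 × 97 = 388.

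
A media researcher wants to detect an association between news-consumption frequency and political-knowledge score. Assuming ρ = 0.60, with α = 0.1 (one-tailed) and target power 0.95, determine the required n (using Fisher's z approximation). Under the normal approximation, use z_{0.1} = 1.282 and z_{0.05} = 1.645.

Fisher's z: C = ½·ln((1+r)/(1−r)) = ½·ln(4.0000) = 0.6931.
n = ((z_{α} + z_β)/C)² + 3.
(1.282 + 1.645) / 0.6931 = 2.927 / 0.6931 = 4.223.
n = 4.223² + 3 = 17.83 + 3 = 20.8.
Round up.

n = 21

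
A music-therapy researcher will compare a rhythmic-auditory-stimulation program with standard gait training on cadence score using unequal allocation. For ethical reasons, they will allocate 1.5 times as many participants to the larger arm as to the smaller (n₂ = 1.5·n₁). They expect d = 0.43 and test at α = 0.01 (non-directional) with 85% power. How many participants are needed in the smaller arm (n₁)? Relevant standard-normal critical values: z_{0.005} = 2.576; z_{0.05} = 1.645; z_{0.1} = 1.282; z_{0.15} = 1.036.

With allocation ratio k = n₂/n₁ = 1.5, Var(x̄₁−x̄₂) = σ²(1/n₁ + 1/(k·n₁)) = σ²·(k+1)/(k·n₁).
So n₁ = (1 + 1/k)·((z_{α/2} + z_β)/d)² = 1.667 × (3.612/0.43)².
n₁ = 1.667 × 70.56 = 117.6.
Round up: n₁ = 118, giving n₂ = 1.5 × 118 = 177.

n₁ = 118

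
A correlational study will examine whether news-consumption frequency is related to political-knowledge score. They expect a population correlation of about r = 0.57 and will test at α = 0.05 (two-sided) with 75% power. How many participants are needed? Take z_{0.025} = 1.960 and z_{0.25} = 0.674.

n = 20

Fisher's z: C = ½·ln((1+r)/(1−r)) = ½·ln(3.6512) = 0.6475.
n = ((z_{α/2} + z_β)/C)² + 3.
(1.960 + 0.674) / 0.6475 = 2.634 / 0.6475 = 4.068.
n = 4.068² + 3 = 16.55 + 3 = 19.5.
Round up.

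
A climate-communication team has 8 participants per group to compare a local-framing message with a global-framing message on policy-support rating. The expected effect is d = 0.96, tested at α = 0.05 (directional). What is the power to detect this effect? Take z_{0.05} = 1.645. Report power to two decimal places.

power ≈ 0.61

For two equal groups, power = Φ(d·√(n/2) − z_{α}).
d·√(n/2) = 0.96 × √(8/2) = 0.96 × 2.000 = 1.920.
z_β = 1.920 − 1.645 = 0.275.
Power = Φ(0.275) = 0.608.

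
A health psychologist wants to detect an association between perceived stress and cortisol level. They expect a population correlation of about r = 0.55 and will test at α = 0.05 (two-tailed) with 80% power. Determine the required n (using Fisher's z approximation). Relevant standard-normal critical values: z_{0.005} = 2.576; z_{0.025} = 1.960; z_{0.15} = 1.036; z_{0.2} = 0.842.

n = 24

Fisher's z: C = ½·ln((1+r)/(1−r)) = ½·ln(3.4444) = 0.6184.
n = ((z_{α/2} + z_β)/C)² + 3.
(1.960 + 0.842) / 0.6184 = 2.802 / 0.6184 = 4.531.
n = 4.531² + 3 = 20.53 + 3 = 23.5.
Round up.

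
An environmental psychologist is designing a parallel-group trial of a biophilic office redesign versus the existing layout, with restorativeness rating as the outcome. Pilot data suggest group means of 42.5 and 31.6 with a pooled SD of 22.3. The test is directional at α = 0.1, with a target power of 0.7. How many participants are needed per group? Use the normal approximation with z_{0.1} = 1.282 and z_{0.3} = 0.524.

n = 28 per group

Cohen's d = |M₁ − M₂| / SD_pooled = |42.5 − 31.6| / 22.3 = 10.9 / 22.3 = 0.489.
For two independent groups with equal n: n = 2·((z_{α} + z_β) / d)².
z_{α} + z_β = 1.282 + 0.524 = 1.806.
n = 2 × (1.806 / 0.489)² = 2 × 3.693² = 2 × 13.64 = 27.3.
Round up to the next whole participant.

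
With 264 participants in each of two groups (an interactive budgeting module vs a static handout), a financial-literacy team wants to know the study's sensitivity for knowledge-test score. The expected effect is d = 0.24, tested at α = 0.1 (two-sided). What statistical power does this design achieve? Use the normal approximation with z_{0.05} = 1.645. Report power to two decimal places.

power ≈ 0.87

For two equal groups, power = Φ(d·√(n/2) − z_{α/2}).
d·√(n/2) = 0.24 × √(264/2) = 0.24 × 11.489 = 2.757.
z_β = 2.757 − 1.645 = 1.112.
Power = Φ(1.112) = 0.867.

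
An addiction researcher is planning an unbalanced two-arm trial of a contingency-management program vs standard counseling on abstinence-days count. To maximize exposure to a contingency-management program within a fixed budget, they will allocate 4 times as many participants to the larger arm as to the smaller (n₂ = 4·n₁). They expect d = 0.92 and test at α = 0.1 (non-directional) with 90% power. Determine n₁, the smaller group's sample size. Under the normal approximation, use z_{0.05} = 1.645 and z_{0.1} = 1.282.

n₁ = 13

With allocation ratio k = n₂/n₁ = 4, Var(x̄₁−x̄₂) = σ²(1/n₁ + 1/(k·n₁)) = σ²·(k+1)/(k·n₁).
So n₁ = (1 + 1/k)·((z_{α/2} + z_β)/d)² = 1.250 × (2.927/0.92)².
n₁ = 1.250 × 10.12 = 12.7.
Round up: n₁ = 13, giving n₂ = 4 × 13 = 52.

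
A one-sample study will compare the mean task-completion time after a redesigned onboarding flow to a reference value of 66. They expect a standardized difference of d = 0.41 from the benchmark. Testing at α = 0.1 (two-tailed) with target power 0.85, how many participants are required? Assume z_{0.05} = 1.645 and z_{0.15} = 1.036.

n = 43

For a one-sample test: n = ((z_{α/2} + z_β) / d)².
z_{α/2} + z_β = 1.645 + 1.036 = 2.681.
n = (2.681 / 0.41)² = 6.539² = 42.76.
Round up.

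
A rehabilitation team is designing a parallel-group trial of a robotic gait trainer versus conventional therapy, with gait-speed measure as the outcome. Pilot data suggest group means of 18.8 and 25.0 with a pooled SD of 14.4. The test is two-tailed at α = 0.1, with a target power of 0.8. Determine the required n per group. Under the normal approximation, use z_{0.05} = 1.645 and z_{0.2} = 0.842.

n = 67 per group

Cohen's d = |M₁ − M₂| / SD_pooled = |18.8 − 25.0| / 14.4 = 6.2 / 14.4 = 0.431.
For two independent groups with equal n: n = 2·((z_{α/2} + z_β) / d)².
z_{α/2} + z_β = 1.645 + 0.842 = 2.487.
n = 2 × (2.487 / 0.431)² = 2 × 5.770² = 2 × 33.30 = 66.6.
Round up to the next whole participant.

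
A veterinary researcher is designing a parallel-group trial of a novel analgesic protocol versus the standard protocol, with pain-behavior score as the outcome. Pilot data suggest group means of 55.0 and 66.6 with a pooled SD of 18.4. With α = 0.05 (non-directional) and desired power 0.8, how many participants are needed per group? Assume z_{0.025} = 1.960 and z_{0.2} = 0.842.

n = 40 per group

Cohen's d = |M₁ − M₂| / SD_pooled = |55.0 − 66.6| / 18.4 = 11.6 / 18.4 = 0.630.
For two independent groups with equal n: n = 2·((z_{α/2} + z_β) / d)².
z_{α/2} + z_β = 1.960 + 0.842 = 2.802.
n = 2 × (2.802 / 0.630)² = 2 × 4.448² = 2 × 19.78 = 39.6.
Round up to the next whole participant.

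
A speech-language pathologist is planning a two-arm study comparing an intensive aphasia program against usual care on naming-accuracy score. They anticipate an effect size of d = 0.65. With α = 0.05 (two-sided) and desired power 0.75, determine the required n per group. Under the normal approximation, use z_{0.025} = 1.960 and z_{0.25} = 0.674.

n = 33 per group

For two independent groups with equal n: n = 2·((z_{α/2} + z_β) / d)².
z_{α/2} + z_β = 1.960 + 0.674 = 2.634.
n = 2 × (2.634 / 0.65)² = 2 × 4.052² = 2 × 16.42 = 32.8.
Round up to the next whole participant.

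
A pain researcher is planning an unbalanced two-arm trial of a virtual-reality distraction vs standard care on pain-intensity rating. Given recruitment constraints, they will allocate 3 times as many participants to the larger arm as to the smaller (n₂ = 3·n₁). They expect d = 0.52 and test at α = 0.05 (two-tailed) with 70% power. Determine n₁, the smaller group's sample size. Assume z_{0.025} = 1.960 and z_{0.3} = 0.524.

With allocation ratio k = n₂/n₁ = 3, Var(x̄₁−x̄₂) = σ²(1/n₁ + 1/(k·n₁)) = σ²·(k+1)/(k·n₁).
So n₁ = (1 + 1/k)·((z_{α/2} + z_β)/d)² = 1.333 × (2.484/0.52)².
n₁ = 1.333 × 22.82 = 30.4.
Round up: n₁ = 31, giving n₂ = 3 × 31 = 93.

n₁ = 31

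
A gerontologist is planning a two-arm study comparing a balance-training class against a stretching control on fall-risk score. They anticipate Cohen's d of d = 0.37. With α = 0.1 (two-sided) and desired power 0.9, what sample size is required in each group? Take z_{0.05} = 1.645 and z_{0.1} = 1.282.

n = 126 per group

For two independent groups with equal n: n = 2·((z_{α/2} + z_β) / d)².
z_{α/2} + z_β = 1.645 + 1.282 = 2.927.
n = 2 × (2.927 / 0.37)² = 2 × 7.911² = 2 × 62.58 = 125.2.
Round up to the next whole participant.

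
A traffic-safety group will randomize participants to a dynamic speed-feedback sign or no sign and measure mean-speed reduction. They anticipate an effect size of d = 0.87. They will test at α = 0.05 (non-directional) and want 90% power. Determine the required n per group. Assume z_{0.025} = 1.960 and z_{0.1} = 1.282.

For two independent groups with equal n: n = 2·((z_{α/2} + z_β) / d)².
z_{α/2} + z_β = 1.960 + 1.282 = 3.242.
n = 2 × (3.242 / 0.87)² = 2 × 3.726² = 2 × 13.89 = 27.8.
Round up to the next whole participant.

n = 28 per group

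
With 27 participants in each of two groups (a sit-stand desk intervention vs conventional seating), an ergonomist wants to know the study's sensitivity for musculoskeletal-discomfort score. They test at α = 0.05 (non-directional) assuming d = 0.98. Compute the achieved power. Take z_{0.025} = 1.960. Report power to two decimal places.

For two equal groups, power = Φ(d·√(n/2) − z_{α/2}).
d·√(n/2) = 0.98 × √(27/2) = 0.98 × 3.674 = 3.601.
z_β = 3.601 − 1.960 = 1.641.
Power = Φ(1.641) = 0.950.

power ≈ 0.95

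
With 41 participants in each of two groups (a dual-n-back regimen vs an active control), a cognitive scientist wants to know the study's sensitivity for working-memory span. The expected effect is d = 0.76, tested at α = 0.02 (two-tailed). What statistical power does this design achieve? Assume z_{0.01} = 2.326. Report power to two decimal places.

For two equal groups, power = Φ(d·√(n/2) − z_{α/2}).
d·√(n/2) = 0.76 × √(41/2) = 0.76 × 4.528 = 3.441.
z_β = 3.441 − 2.326 = 1.115.
Power = Φ(1.115) = 0.868.

power ≈ 0.87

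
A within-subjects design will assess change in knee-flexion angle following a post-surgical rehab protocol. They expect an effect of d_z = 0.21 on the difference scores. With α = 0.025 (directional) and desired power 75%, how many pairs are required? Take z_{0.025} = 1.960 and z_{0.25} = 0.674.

For a paired (one-sample on differences) test: n = ((z_{α} + z_β) / d)².
z_{α} + z_β = 1.960 + 0.674 = 2.634.
n = (2.634 / 0.21)² = 12.543² = 157.32.
Round up.

n = 158 pairs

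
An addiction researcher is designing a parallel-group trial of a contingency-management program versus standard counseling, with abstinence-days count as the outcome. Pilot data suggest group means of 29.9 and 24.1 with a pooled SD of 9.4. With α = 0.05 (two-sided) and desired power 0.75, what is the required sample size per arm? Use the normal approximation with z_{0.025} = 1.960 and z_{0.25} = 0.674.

n = 37 per group

Cohen's d = |M₁ − M₂| / SD_pooled = |29.9 − 24.1| / 9.4 = 5.8 / 9.4 = 0.617.
For two independent groups with equal n: n = 2·((z_{α/2} + z_β) / d)².
z_{α/2} + z_β = 1.960 + 0.674 = 2.634.
n = 2 × (2.634 / 0.617)² = 2 × 4.269² = 2 × 18.22 = 36.4.
Round up to the next whole participant.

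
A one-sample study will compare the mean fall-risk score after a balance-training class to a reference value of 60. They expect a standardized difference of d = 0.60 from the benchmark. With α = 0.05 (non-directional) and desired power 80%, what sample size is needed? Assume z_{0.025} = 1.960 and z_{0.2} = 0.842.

For a one-sample test: n = ((z_{α/2} + z_β) / d)².
z_{α/2} + z_β = 1.960 + 0.842 = 2.802.
n = (2.802 / 0.60)² = 4.670² = 21.81.
Round up.

n = 22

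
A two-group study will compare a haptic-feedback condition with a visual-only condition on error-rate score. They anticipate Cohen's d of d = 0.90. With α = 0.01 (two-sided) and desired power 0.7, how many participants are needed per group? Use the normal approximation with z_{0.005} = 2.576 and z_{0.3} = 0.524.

For two independent groups with equal n: n = 2·((z_{α/2} + z_β) / d)².
z_{α/2} + z_β = 2.576 + 0.524 = 3.100.
n = 2 × (3.100 / 0.90)² = 2 × 3.444² = 2 × 11.86 = 23.7.
Round up to the next whole participant.

n = 24 per group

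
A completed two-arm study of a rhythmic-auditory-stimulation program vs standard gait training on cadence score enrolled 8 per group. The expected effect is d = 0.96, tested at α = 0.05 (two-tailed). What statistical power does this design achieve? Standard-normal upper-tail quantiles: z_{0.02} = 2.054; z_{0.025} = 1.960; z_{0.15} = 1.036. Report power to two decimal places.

power ≈ 0.48

For two equal groups, power = Φ(d·√(n/2) − z_{α/2}).
d·√(n/2) = 0.96 × √(8/2) = 0.96 × 2.000 = 1.920.
z_β = 1.920 − 1.960 = -0.040.
Power = Φ(-0.040) = 0.484.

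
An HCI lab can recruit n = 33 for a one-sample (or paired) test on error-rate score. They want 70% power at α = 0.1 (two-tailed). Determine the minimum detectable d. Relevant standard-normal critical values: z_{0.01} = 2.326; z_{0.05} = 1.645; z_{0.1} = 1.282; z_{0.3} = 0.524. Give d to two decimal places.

For a single sample (or paired design) of n = 33: d_min = (z_{α/2} + z_β)/√n.
z-sum = 1.645 + 0.524 = 2.169.
d_min = 2.169 / √33 = 2.169 / 5.745 = 0.378.

d_min ≈ 0.38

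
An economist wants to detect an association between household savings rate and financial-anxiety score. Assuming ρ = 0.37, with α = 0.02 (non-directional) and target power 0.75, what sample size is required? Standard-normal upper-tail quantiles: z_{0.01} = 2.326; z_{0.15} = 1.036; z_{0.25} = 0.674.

Fisher's z: C = ½·ln((1+r)/(1−r)) = ½·ln(2.1746) = 0.3884.
n = ((z_{α/2} + z_β)/C)² + 3.
(2.326 + 0.674) / 0.3884 = 3.000 / 0.3884 = 7.724.
n = 7.724² + 3 = 59.66 + 3 = 62.7.
Round up.

n = 63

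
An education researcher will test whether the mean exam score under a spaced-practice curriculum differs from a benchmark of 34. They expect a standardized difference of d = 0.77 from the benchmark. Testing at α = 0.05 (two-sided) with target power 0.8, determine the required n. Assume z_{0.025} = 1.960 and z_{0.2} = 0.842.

For a one-sample test: n = ((z_{α/2} + z_β) / d)².
z_{α/2} + z_β = 1.960 + 0.842 = 2.802.
n = (2.802 / 0.77)² = 3.639² = 13.24.
Round up.

n = 14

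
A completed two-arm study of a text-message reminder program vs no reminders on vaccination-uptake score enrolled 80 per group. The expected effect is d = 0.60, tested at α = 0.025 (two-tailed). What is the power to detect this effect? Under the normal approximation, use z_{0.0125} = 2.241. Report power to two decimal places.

For two equal groups, power = Φ(d·√(n/2) − z_{α/2}).
d·√(n/2) = 0.60 × √(80/2) = 0.60 × 6.325 = 3.795.
z_β = 3.795 − 2.241 = 1.554.
Power = Φ(1.554) = 0.940.

power ≈ 0.94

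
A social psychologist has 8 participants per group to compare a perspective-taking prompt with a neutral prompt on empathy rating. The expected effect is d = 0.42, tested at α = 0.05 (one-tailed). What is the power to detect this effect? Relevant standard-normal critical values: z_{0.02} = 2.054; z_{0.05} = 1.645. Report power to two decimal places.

power ≈ 0.21

For two equal groups, power = Φ(d·√(n/2) − z_{α}).
d·√(n/2) = 0.42 × √(8/2) = 0.42 × 2.000 = 0.840.
z_β = 0.840 − 1.645 = -0.805.
Power = Φ(-0.805) = 0.210.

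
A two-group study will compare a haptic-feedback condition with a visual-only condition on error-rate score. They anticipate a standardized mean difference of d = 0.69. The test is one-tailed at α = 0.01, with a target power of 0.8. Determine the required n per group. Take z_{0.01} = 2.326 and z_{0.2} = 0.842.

For two independent groups with equal n: n = 2·((z_{α} + z_β) / d)².
z_{α} + z_β = 2.326 + 0.842 = 3.168.
n = 2 × (3.168 / 0.69)² = 2 × 4.591² = 2 × 21.08 = 42.2.
Round up to the next whole participant.

n = 43 per group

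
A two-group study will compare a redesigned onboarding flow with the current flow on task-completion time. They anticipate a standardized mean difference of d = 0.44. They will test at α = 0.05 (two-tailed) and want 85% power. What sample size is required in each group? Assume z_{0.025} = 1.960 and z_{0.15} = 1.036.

For two independent groups with equal n: n = 2·((z_{α/2} + z_β) / d)².
z_{α/2} + z_β = 1.960 + 1.036 = 2.996.
n = 2 × (2.996 / 0.44)² = 2 × 6.809² = 2 × 46.36 = 92.7.
Round up to the next whole participant.

n = 93 per group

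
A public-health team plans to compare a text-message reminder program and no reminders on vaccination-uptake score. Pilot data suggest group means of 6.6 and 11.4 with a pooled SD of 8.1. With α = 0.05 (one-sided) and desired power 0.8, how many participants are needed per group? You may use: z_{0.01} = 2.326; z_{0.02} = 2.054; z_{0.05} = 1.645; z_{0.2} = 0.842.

n = 36 per group

Cohen's d = |M₁ − M₂| / SD_pooled = |6.6 − 11.4| / 8.1 = 4.8 / 8.1 = 0.593.
For two independent groups with equal n: n = 2·((z_{α} + z_β) / d)².
z_{α} + z_β = 1.645 + 0.842 = 2.487.
n = 2 × (2.487 / 0.593)² = 2 × 4.194² = 2 × 17.59 = 35.2.
Round up to the next whole participant.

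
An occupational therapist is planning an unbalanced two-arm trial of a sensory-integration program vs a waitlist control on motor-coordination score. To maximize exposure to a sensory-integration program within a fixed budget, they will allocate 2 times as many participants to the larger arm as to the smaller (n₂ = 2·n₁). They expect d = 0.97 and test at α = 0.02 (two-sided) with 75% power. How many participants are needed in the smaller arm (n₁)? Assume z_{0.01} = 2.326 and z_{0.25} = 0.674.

n₁ = 15

With allocation ratio k = n₂/n₁ = 2, Var(x̄₁−x̄₂) = σ²(1/n₁ + 1/(k·n₁)) = σ²·(k+1)/(k·n₁).
So n₁ = (1 + 1/k)·((z_{α/2} + z_β)/d)² = 1.500 × (3.000/0.97)².
n₁ = 1.500 × 9.57 = 14.3.
Round up: n₁ = 15, giving n₂ = 2 × 15 = 30.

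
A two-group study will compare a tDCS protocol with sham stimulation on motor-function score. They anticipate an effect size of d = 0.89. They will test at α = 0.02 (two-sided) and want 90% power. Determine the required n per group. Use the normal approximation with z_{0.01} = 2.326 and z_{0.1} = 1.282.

n = 33 per group

For two independent groups with equal n: n = 2·((z_{α/2} + z_β) / d)².
z_{α/2} + z_β = 2.326 + 1.282 = 3.608.
n = 2 × (3.608 / 0.89)² = 2 × 4.054² = 2 × 16.43 = 32.9.
Round up to the next whole participant.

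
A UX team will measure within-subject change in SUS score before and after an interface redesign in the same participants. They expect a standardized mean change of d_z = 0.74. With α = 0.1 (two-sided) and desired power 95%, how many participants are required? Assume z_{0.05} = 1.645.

n = 20 pairs

For a paired (one-sample on differences) test: n = ((z_{α/2} + z_β) / d)².
z_{α/2} + z_β = 1.645 + 1.645 = 3.290.
n = (3.290 / 0.74)² = 4.446² = 19.77.
Round up.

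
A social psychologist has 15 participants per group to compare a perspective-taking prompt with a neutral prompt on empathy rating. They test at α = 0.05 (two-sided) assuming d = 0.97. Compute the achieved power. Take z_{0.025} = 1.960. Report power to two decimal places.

power ≈ 0.76

For two equal groups, power = Φ(d·√(n/2) − z_{α/2}).
d·√(n/2) = 0.97 × √(15/2) = 0.97 × 2.739 = 2.656.
z_β = 2.656 − 1.960 = 0.696.
Power = Φ(0.696) = 0.757.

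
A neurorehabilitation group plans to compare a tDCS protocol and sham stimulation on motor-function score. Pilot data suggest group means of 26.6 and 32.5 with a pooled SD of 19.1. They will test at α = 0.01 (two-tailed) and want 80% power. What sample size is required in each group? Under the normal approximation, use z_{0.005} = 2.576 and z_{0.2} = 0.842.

Cohen's d = |M₁ − M₂| / SD_pooled = |26.6 − 32.5| / 19.1 = 5.9 / 19.1 = 0.309.
For two independent groups with equal n: n = 2·((z_{α/2} + z_β) / d)².
z_{α/2} + z_β = 2.576 + 0.842 = 3.418.
n = 2 × (3.418 / 0.309)² = 2 × 11.061² = 2 × 122.36 = 244.7.
Round up to the next whole participant.

n = 245 per group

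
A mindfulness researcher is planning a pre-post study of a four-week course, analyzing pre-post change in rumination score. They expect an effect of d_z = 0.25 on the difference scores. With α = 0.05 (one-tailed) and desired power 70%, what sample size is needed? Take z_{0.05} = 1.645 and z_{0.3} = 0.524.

n = 76 pairs

For a paired (one-sample on differences) test: n = ((z_{α} + z_β) / d)².
z_{α} + z_β = 1.645 + 0.524 = 2.169.
n = (2.169 / 0.25)² = 8.676² = 75.27.
Round up.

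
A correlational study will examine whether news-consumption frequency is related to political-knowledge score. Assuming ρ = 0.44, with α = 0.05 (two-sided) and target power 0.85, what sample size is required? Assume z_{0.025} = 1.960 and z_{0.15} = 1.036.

Fisher's z: C = ½·ln((1+r)/(1−r)) = ½·ln(2.5714) = 0.4722.
n = ((z_{α/2} + z_β)/C)² + 3.
(1.960 + 1.036) / 0.4722 = 2.996 / 0.4722 = 6.345.
n = 6.345² + 3 = 40.26 + 3 = 43.3.
Round up.

n = 44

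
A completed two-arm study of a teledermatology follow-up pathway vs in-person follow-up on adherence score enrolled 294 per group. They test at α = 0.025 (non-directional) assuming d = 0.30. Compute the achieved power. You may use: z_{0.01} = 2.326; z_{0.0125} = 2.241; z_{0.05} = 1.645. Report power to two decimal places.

For two equal groups, power = Φ(d·√(n/2) − z_{α/2}).
d·√(n/2) = 0.30 × √(294/2) = 0.30 × 12.124 = 3.637.
z_β = 3.637 − 2.241 = 1.396.
Power = Φ(1.396) = 0.919.

power ≈ 0.92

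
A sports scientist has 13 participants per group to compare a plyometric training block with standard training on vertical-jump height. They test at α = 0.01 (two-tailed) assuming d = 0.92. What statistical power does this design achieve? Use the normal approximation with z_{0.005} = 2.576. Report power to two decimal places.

power ≈ 0.41

For two equal groups, power = Φ(d·√(n/2) − z_{α/2}).
d·√(n/2) = 0.92 × √(13/2) = 0.92 × 2.550 = 2.346.
z_β = 2.346 − 2.576 = -0.230.
Power = Φ(-0.230) = 0.409.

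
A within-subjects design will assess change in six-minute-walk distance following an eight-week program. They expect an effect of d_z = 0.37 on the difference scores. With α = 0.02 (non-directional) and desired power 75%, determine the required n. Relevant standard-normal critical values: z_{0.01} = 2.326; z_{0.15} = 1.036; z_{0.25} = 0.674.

n = 66 pairs

For a paired (one-sample on differences) test: n = ((z_{α/2} + z_β) / d)².
z_{α/2} + z_β = 2.326 + 0.674 = 3.000.
n = (3.000 / 0.37)² = 8.108² = 65.74.
Round up.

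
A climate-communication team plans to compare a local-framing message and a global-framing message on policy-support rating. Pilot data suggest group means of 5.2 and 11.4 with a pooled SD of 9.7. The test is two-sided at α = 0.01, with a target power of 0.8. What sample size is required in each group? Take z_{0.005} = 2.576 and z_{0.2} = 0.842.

n = 58 per group

Cohen's d = |M₁ − M₂| / SD_pooled = |5.2 − 11.4| / 9.7 = 6.2 / 9.7 = 0.639.
For two independent groups with equal n: n = 2·((z_{α/2} + z_β) / d)².
z_{α/2} + z_β = 2.576 + 0.842 = 3.418.
n = 2 × (3.418 / 0.639)² = 2 × 5.349² = 2 × 28.61 = 57.2.
Round up to the next whole participant.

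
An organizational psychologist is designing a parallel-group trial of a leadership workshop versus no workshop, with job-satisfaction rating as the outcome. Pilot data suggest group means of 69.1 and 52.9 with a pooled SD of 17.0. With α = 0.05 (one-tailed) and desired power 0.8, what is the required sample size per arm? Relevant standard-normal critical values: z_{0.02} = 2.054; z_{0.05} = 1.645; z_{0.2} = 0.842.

n = 14 per group

Cohen's d = |M₁ − M₂| / SD_pooled = |69.1 − 52.9| / 17.0 = 16.2 / 17.0 = 0.953.
For two independent groups with equal n: n = 2·((z_{α} + z_β) / d)².
z_{α} + z_β = 1.645 + 0.842 = 2.487.
n = 2 × (2.487 / 0.953)² = 2 × 2.610² = 2 × 6.81 = 13.6.
Round up to the next whole participant.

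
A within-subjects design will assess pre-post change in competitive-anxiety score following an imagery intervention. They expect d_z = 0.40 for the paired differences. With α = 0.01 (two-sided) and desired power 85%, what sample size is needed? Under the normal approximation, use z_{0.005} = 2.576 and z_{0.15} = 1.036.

For a paired (one-sample on differences) test: n = ((z_{α/2} + z_β) / d)².
z_{α/2} + z_β = 2.576 + 1.036 = 3.612.
n = (3.612 / 0.40)² = 9.030² = 81.54.
Round up.

n = 82 pairs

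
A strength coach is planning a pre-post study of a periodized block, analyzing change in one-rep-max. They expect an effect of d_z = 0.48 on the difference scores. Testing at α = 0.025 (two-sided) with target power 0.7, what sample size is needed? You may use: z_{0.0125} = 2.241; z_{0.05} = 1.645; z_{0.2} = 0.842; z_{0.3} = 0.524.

n = 34 pairs

For a paired (one-sample on differences) test: n = ((z_{α/2} + z_β) / d)².
z_{α/2} + z_β = 2.241 + 0.524 = 2.765.
n = (2.765 / 0.48)² = 5.760² = 33.18.
Round up.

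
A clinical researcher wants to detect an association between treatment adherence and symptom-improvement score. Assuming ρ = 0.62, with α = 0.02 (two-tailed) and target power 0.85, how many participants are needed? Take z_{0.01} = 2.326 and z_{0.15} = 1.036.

n = 25

Fisher's z: C = ½·ln((1+r)/(1−r)) = ½·ln(4.2632) = 0.7250.
n = ((z_{α/2} + z_β)/C)² + 3.
(2.326 + 1.036) / 0.7250 = 3.362 / 0.7250 = 4.637.
n = 4.637² + 3 = 21.50 + 3 = 24.5.
Round up.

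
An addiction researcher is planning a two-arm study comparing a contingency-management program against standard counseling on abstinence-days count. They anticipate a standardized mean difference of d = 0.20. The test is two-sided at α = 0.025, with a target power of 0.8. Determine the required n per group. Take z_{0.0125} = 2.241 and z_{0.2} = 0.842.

n = 476 per group

For two independent groups with equal n: n = 2·((z_{α/2} + z_β) / d)².
z_{α/2} + z_β = 2.241 + 0.842 = 3.083.
n = 2 × (3.083 / 0.20)² = 2 × 15.415² = 2 × 237.62 = 475.2.
Round up to the next whole participant.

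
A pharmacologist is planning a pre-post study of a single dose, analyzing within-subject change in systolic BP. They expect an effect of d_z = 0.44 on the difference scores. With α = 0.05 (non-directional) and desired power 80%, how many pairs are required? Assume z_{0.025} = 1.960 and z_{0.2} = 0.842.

n = 41 pairs

For a paired (one-sample on differences) test: n = ((z_{α/2} + z_β) / d)².
z_{α/2} + z_β = 1.960 + 0.842 = 2.802.
n = (2.802 / 0.44)² = 6.368² = 40.55.
Round up.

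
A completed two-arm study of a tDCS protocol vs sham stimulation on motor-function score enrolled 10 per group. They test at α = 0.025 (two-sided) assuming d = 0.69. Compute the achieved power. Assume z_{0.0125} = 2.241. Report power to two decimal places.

power ≈ 0.24

For two equal groups, power = Φ(d·√(n/2) − z_{α/2}).
d·√(n/2) = 0.69 × √(10/2) = 0.69 × 2.236 = 1.543.
z_β = 1.543 − 2.241 = -0.698.
Power = Φ(-0.698) = 0.243.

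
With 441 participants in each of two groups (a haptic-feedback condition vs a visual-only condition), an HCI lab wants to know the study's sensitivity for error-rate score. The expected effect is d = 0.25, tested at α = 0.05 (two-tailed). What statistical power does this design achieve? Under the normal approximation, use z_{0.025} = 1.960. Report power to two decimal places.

For two equal groups, power = Φ(d·√(n/2) − z_{α/2}).
d·√(n/2) = 0.25 × √(441/2) = 0.25 × 14.849 = 3.712.
z_β = 3.712 − 1.960 = 1.752.
Power = Φ(1.752) = 0.960.

power ≈ 0.96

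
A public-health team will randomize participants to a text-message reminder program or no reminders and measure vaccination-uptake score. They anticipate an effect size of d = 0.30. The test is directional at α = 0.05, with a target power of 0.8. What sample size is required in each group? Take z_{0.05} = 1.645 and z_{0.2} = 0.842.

n = 138 per group

For two independent groups with equal n: n = 2·((z_{α} + z_β) / d)².
z_{α} + z_β = 1.645 + 0.842 = 2.487.
n = 2 × (2.487 / 0.30)² = 2 × 8.290² = 2 × 68.72 = 137.4.
Round up to the next whole participant.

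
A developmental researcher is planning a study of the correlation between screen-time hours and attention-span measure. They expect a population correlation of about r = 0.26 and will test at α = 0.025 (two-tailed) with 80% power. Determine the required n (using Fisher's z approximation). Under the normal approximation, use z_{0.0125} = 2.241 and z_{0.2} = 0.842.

n = 138

Fisher's z: C = ½·ln((1+r)/(1−r)) = ½·ln(1.7027) = 0.2661.
n = ((z_{α/2} + z_β)/C)² + 3.
(2.241 + 0.842) / 0.2661 = 3.083 / 0.2661 = 11.586.
n = 11.586² + 3 = 134.23 + 3 = 137.2.
Round up.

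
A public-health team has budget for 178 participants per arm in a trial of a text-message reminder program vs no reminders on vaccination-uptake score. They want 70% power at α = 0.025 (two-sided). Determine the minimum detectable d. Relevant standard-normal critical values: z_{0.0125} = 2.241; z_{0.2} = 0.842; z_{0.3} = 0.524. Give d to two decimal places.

For two independent groups of n = 178 each: d_min = (z_{α/2} + z_β)·√(2/n).
z-sum = 2.241 + 0.524 = 2.765.
d_min = 2.765 × √(2/178) = 2.765 × 0.1060 = 0.293.

d_min ≈ 0.29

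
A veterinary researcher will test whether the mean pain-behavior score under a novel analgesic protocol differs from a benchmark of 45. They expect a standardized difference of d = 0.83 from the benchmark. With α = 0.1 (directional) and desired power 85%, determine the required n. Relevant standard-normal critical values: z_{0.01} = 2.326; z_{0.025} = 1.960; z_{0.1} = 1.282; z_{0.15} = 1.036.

For a one-sample test: n = ((z_{α} + z_β) / d)².
z_{α} + z_β = 1.282 + 1.036 = 2.318.
n = (2.318 / 0.83)² = 2.793² = 7.80.
Round up.

n = 8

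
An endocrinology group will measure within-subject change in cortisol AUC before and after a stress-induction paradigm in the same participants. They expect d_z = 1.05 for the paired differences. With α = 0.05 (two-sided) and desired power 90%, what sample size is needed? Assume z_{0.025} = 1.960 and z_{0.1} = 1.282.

For a paired (one-sample on differences) test: n = ((z_{α/2} + z_β) / d)².
z_{α/2} + z_β = 1.960 + 1.282 = 3.242.
n = (3.242 / 1.05)² = 3.088² = 9.53.
Round up.

n = 10 pairs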